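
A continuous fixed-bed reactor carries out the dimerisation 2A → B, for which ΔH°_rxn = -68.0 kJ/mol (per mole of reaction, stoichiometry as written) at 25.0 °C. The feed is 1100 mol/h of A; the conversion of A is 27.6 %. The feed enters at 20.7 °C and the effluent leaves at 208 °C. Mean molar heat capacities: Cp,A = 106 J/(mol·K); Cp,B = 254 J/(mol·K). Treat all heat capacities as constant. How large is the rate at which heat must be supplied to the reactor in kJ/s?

Extent of reaction ξ = 0.276 × 1100 / 2 = 151.8 mol/h
Reaction term: ξ·ΔH°_rxn = 151.8 × -68.0 = -10322 kJ/h
Sensible, feed 20.7→25 °C: 501.38 kJ/h
Outlet flows (mol/h): A 796.4, B 151.8
Sensible, products 25→208 °C: 22505 kJ/h
Q = ΔH = 12684 kJ/h = 3.5232 kW
Heat supplied = 3.5232 kJ/s

Q_in = 3.52 kJ/s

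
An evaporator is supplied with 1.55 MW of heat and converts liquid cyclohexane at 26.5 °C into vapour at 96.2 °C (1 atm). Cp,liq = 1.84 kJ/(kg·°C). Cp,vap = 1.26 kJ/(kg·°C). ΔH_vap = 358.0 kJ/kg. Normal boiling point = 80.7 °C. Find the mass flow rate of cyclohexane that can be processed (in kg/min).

Δh = 1.84×(80.7−26.5) + 358.0 + 1.26×(96.2−80.7) = 477.26 kJ/kg
Q = 1.55 MW = 1550 kJ/s = 93000 kJ/min
ṁ = Q/Δh = 93000 / 477.26 = 194.86 kg/min

ṁ = 195 kg/min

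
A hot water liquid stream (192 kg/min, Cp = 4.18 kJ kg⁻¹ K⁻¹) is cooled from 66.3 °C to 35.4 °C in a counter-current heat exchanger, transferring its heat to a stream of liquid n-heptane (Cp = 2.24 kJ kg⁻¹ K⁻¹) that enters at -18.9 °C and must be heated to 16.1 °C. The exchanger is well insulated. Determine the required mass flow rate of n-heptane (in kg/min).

Heat released by hot stream: Q = 192 × 4.18 × (66.3 − 35.4) = 24799 kJ/min
Energy balance on cold side (adiabatic exchanger): Q = ṁ_c·Cp_c·(T_c,out − T_c,in)
ṁ_c = 24799 / [2.24 × (16.1 − -18.9)] = 316.32 kg/min

ṁ_c = 316 kg/min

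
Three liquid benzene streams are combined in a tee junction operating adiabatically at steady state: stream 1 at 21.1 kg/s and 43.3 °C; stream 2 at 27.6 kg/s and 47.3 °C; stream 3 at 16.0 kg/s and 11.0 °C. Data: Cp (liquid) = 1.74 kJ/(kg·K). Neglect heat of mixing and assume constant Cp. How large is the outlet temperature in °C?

Energy balance with Q = 0: Σ ṁᵢCp,ᵢ(T_out − Tᵢ) = 0
T_out = Σ ṁᵢCp,ᵢTᵢ / Σ ṁᵢCp,ᵢ
      = 4167.5 / 112.58 = 37.019 °C

T_out = 37.0 °C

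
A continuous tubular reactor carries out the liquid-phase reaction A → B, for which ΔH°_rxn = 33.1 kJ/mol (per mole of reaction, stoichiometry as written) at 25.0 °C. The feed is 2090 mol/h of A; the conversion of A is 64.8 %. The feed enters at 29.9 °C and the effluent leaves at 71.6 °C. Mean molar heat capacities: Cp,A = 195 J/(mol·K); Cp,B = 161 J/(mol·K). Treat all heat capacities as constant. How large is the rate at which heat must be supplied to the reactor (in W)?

Q_in = 16600 W

Extent of reaction ξ = 0.648 × 2090 = 1354.3 mol/h
Reaction term: ξ·ΔH°_rxn = 1354.3 × 33.1 = 44828 kJ/h
Sensible, feed 29.9→25 °C: -1997 kJ/h
Outlet flows (mol/h): A 735.68, B 1354.3
Sensible, products 25→71.6 °C: 16846 kJ/h
Q = ΔH = 59677 kJ/h = 16.577 kW
Heat supplied = 16577 W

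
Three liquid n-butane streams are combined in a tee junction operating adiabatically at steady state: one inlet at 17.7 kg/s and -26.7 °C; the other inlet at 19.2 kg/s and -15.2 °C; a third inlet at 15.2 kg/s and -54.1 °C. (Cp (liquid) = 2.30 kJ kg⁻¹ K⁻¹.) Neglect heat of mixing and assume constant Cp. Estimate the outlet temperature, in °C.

No heat crosses the boundary, so H_out = H_in.
Σ ṁᵢCp,ᵢTᵢ = 17.7×2.30×-26.7 + 19.2×2.30×-15.2 + 15.2×2.30×-54.1 = -3649.5
Σ ṁᵢCp,ᵢ = 17.7×2.30 + 19.2×2.30 + 15.2×2.30 = 119.83
T_out = -3649.5 / 119.83 = -30.456 °C

T_out = -30.5 °C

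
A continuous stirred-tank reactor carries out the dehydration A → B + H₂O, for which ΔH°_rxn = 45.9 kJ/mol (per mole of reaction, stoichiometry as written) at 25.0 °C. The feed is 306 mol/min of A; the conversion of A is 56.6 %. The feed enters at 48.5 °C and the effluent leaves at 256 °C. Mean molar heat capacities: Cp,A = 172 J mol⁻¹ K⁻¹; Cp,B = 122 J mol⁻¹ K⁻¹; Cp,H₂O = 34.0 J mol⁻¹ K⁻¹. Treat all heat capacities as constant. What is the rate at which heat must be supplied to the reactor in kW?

Extent of reaction ξ = 0.566 × 306 = 173.2 mol/min
Reaction term: ξ·ΔH°_rxn = 173.2 × 45.9 = 7949.7 kJ/min
Sensible, feed 48.5→25 °C: -1236.9 kJ/min
Outlet flows (mol/min): A 132.8, B 173.2, H₂O 173.2
Sensible, products 25→256 °C: 11518 kJ/min
Q = ΔH = 18231 kJ/min = 303.85 kW
Heat supplied = 303.85 kW

Q_in = 304 kW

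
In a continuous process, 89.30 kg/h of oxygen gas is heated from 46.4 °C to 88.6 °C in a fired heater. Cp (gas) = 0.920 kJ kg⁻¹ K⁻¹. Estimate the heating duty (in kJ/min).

Q = 57.8 kJ/min

Q = ṁ·Cp·ΔT = 89.30 × 0.920 × (88.6 − 46.4) = 3467 kJ/h
Converting: 3467 / 3600 s = 0.96305 kW
Heating duty = 57.783 kJ/min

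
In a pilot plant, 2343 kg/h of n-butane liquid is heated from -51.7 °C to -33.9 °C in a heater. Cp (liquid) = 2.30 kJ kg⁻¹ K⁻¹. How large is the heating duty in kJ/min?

Q = ṁ·Cp·ΔT = 2343 × 2.30 × (-33.9 − -51.7) = 95922 kJ/h
Converting: 95922 / 3600 s = 26.645 kW
Heating duty = 1598.7 kJ/min

Q = 1600 kJ/min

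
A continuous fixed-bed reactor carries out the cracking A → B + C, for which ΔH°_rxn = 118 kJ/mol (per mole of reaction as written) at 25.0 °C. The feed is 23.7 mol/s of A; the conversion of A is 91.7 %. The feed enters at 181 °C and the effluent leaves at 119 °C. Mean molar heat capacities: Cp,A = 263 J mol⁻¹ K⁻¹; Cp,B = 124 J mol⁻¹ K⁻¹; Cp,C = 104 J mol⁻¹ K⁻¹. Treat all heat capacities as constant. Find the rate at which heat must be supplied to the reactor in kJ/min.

Q_in = 126000 kJ/min

Extent of reaction ξ = 0.917 × 23.7 = 21.733 mol/s
Reaction term: ξ·ΔH°_rxn = 21.733 × 118 = 2564.5 kJ/s
Sensible, feed 181→25 °C: -972.36 kJ/s
Outlet flows (mol/s): A 1.9671, B 21.733, C 21.733
Sensible, products 25→119 °C: 514.41 kJ/s
Q = ΔH = 2106.5 kJ/s = 2106.5 kW
Heat supplied = 126390 kJ/min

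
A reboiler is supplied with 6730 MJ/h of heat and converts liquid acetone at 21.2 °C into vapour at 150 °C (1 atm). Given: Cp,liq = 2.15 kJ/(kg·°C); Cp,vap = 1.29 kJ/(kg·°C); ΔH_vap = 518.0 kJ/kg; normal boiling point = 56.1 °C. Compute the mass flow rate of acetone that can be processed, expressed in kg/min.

Δh = 2.15×(56.1−21.2) + 518.0 + 1.29×(150−56.1) = 714.17 kJ/kg
Q = 6730 MJ/h = 1869.4 kJ/s = 112170 kJ/min
ṁ = Q/Δh = 112170 / 714.17 = 157.06 kg/min

ṁ = 157 kg/min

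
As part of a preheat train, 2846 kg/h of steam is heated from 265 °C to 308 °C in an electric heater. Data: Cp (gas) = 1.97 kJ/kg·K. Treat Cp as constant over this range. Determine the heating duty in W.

Q = 67000 W

Q = ṁ·Cp·ΔT = 2846 × 1.97 × (308 − 265) = 241080 kJ/h
Converting: 241080 / 3600 s = 66.968 kW
Heating duty = 66968 W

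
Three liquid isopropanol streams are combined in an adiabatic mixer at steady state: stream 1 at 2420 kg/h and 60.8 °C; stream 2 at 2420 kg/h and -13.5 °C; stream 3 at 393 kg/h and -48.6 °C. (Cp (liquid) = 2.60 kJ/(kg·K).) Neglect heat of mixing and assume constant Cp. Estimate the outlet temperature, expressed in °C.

Adiabatic, steady state ⇒ Σ ṁᵢCp,ᵢ(T_out − Tᵢ) = 0
Σ ṁᵢCp,ᵢTᵢ = 2420×2.60×60.8 + 2420×2.60×-13.5 + 393×2.60×-48.6 = 247950
Σ ṁᵢCp,ᵢ = 2420×2.60 + 2420×2.60 + 393×2.60 = 13606
T_out = 247950 / 13606 = 18.224 °C

T_out = 18.2 °C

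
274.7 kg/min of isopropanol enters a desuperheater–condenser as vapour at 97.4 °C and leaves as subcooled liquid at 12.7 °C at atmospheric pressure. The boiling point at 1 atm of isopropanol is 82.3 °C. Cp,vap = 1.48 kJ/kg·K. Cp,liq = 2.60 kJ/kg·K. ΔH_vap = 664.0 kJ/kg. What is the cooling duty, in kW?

vapour 97.4→82.3 °C: -22.348 kJ/kg
condensation at 82.3 °C: -664 kJ/kg
liquid 82.3→12.7 °C: -180.96 kJ/kg
Δh = -22.348 + -664 + -180.96 = -867.31 kJ/kg
Q = ṁ·Δh = 274.7 kg/min × -867.31 kJ/kg = -238250 kJ/min
|Q| = 3970.8 kW

Q_c = 3970 kW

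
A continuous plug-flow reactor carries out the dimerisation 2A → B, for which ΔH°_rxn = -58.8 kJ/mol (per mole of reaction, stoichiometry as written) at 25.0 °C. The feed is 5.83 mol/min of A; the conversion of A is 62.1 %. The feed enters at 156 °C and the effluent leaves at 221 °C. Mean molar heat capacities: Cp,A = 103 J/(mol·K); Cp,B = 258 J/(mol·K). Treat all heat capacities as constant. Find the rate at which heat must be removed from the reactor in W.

Extent of reaction ξ = 0.621 × 5.83 / 2 = 1.8102 mol/min
Reaction term: ξ·ΔH°_rxn = 1.8102 × -58.8 = -106.44 kJ/min
Sensible, feed 156→25 °C: -78.664 kJ/min
Outlet flows (mol/min): A 2.2096, B 1.8102
Sensible, products 25→221 °C: 136.15 kJ/min
Q = ΔH = -48.959 kJ/min = -0.81598 kW
Heat removed = 815.98 W

Q_out = 816 W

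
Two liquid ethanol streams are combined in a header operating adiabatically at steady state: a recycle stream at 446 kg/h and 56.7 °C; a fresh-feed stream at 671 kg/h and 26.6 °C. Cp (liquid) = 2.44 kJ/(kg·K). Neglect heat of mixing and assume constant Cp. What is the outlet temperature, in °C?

T_out = 38.6 °C

Energy balance with Q = 0: Σ ṁᵢCp,ᵢ(T_out − Tᵢ) = 0
T_out = Σ ṁᵢCp,ᵢTᵢ / Σ ṁᵢCp,ᵢ
      = 105250 / 2725.5 = 38.618 °C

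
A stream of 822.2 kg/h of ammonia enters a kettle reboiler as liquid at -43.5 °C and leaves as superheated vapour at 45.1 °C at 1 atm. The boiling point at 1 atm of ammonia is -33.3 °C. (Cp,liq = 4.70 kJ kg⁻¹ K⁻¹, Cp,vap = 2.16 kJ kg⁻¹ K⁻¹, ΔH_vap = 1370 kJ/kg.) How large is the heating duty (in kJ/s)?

Q = 363 kJ/s

liquid -43.5→-33.3 °C: 47.94 kJ/kg
vaporisation at -33.3 °C: 1370 kJ/kg
vapour -33.3→45.1 °C: 169.34 kJ/kg
Δh = 47.94 + 1370 + 169.34 = 1587.3 kJ/kg
Q = ṁ·Δh = 822.2 kg/h × 1587.3 kJ/kg = 1.3051e+06 kJ/h
|Q| = 362.52 kW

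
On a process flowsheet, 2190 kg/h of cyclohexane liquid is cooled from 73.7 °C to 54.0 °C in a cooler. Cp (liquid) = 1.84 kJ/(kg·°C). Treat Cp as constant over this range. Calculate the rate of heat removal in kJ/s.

Q_c = 22.1 kJ/s

Q = ṁ·Cp·ΔT = 2190 × 1.84 × (54.0 − 73.7) = -79383 kJ/h
Converting: 79383 / 3600 s = 22.051 kW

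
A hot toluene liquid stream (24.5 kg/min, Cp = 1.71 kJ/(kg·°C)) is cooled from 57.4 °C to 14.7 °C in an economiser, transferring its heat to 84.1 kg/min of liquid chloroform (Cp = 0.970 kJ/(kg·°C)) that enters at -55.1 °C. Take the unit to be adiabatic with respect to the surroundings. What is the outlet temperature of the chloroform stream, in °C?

Heat released by hot stream: Q = 24.5 × 1.71 × (57.4 − 14.7) = 1788.9 kJ/min
Energy balance on cold side (adiabatic exchanger): Q = ṁ_c·Cp_c·(T_c,out − T_c,in)
T_c,out = -55.1 + 1788.9/(84.1 × 0.970) = -33.171 °C

T_c,out = -33.2 °C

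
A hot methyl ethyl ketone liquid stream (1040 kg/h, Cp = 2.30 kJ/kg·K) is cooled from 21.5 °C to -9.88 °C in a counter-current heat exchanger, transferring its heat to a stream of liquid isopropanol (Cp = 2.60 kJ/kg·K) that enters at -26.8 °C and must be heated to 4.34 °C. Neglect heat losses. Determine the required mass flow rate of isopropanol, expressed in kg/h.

ṁ_c = 927 kg/h

Heat released by hot stream: Q = 1040 × 2.30 × (21.5 − -9.88) = 75061 kJ/h
Energy balance on cold side (adiabatic exchanger): Q = ṁ_c·Cp_c·(T_c,out − T_c,in)
ṁ_c = 75061 / [2.60 × (4.34 − -26.8)] = 927.09 kg/h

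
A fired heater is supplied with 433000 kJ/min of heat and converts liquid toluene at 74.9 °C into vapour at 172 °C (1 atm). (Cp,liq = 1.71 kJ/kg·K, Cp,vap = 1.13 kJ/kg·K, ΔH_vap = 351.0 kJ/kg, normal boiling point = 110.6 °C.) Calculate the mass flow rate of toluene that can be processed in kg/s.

Δh = 1.71×(110.6−74.9) + 351.0 + 1.13×(172−110.6) = 481.43 kJ/kg
Q = 433000 kJ/min = 7216.7 kJ/s = 7216.7 kJ/s
ṁ = Q/Δh = 7216.7 / 481.43 = 14.99 kg/s

ṁ = 15.0 kg/s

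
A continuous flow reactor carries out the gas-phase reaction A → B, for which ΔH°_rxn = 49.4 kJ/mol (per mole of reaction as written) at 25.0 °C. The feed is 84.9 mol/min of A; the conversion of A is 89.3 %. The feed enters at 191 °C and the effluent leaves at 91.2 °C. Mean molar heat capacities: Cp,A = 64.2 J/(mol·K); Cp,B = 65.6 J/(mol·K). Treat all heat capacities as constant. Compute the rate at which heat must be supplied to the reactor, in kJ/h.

Extent of reaction ξ = 0.893 × 84.9 = 75.816 mol/min
Reaction term: ξ·ΔH°_rxn = 75.816 × 49.4 = 3745.3 kJ/min
Sensible, feed 191→25 °C: -904.8 kJ/min
Outlet flows (mol/min): A 9.0843, B 75.816
Sensible, products 25→91.2 °C: 367.85 kJ/min
Q = ΔH = 3208.4 kJ/min = 53.473 kW
Heat supplied = 192500 kJ/h

Q_in = 193000 kJ/h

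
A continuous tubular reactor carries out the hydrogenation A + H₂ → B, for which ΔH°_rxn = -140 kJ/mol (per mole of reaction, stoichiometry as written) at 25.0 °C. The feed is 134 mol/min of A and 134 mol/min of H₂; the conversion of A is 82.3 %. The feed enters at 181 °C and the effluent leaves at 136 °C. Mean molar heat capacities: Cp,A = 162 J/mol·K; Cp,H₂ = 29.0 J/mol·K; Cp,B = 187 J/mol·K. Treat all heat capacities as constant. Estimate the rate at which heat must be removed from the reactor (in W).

Extent of reaction ξ = 0.823 × 134 = 110.28 mol/min
Reaction term: ξ·ΔH°_rxn = 110.28 × -140 = -15439 kJ/min
Sensible, feed 181→25 °C: -3992.7 kJ/min
Outlet flows (mol/min): A 23.718, H₂ 23.718, B 110.28
Sensible, products 25→136 °C: 2792 kJ/min
Q = ΔH = -16640 kJ/min = -277.34 kW
Heat removed = 277340 W

Q_out = 277000 W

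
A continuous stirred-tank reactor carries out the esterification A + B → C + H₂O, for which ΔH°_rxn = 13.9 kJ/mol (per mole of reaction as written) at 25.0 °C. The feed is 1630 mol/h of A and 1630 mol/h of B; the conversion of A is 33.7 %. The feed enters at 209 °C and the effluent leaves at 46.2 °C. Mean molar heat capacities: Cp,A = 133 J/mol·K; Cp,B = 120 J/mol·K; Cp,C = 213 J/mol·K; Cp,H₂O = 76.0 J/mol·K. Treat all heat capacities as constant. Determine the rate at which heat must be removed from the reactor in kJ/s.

Extent of reaction ξ = 0.337 × 1630 = 549.31 mol/h
Reaction term: ξ·ΔH°_rxn = 549.31 × 13.9 = 7635.4 kJ/h
Sensible, feed 209→25 °C: -75880 kJ/h
Outlet flows (mol/h): A 1080.7, B 1080.7, C 549.31, H₂O 549.31
Sensible, products 25→46.2 °C: 9161.9 kJ/h
Q = ΔH = -59082 kJ/h = -16.412 kW
Heat removed = 16.412 kJ/s

Q_out = 16.4 kJ/s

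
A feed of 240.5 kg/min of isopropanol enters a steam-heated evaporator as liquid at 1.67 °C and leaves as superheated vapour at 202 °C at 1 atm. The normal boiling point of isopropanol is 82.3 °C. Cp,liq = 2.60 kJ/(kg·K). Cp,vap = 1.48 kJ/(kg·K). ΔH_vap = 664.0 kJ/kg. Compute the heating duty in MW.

Q = 4.21 MW

liquid 1.67→82.3 °C: 209.64 kJ/kg
vaporisation at 82.3 °C: 664 kJ/kg
vapour 82.3→202 °C: 177.16 kJ/kg
Δh = 209.64 + 664 + 177.16 = 1050.8 kJ/kg
Q = ṁ·Δh = 240.5 kg/min × 1050.8 kJ/kg = 252720 kJ/min
|Q| = 4211.9 kW = 4.2119 MW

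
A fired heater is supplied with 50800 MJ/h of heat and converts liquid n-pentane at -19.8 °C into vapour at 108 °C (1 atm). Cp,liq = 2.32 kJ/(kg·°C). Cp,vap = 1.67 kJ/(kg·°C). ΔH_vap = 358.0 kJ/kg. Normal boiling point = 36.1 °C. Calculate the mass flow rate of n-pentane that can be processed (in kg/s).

Δh = 2.32×(36.1−-19.8) + 358.0 + 1.67×(108−36.1) = 607.76 kJ/kg
Q = 50800 MJ/h = 14111 kJ/s = 14111 kJ/s
ṁ = Q/Δh = 14111 / 607.76 = 23.218 kg/s

ṁ = 23.2 kg/s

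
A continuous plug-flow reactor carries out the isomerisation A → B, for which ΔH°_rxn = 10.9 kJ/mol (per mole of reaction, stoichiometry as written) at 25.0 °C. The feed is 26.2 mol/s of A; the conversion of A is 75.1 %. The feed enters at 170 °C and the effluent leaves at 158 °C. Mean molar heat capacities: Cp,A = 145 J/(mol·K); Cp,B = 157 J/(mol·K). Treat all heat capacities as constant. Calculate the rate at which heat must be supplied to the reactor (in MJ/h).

Q_in = 721 MJ/h

Extent of reaction ξ = 0.751 × 26.2 = 19.676 mol/s
Reaction term: ξ·ΔH°_rxn = 19.676 × 10.9 = 214.47 kJ/s
Sensible, feed 170→25 °C: -550.86 kJ/s
Outlet flows (mol/s): A 6.5238, B 19.676
Sensible, products 25→158 °C: 536.67 kJ/s
Q = ΔH = 200.29 kJ/s = 200.29 kW
Heat supplied = 721.03 MJ/h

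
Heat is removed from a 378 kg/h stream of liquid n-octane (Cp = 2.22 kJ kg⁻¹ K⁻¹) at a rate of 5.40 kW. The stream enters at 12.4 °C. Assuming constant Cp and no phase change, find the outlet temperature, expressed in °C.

T_out = -10.8 °C

Q = 5.40 kW = 19440 kJ/h
ΔT = Q/(ṁ·Cp) = 19440/(378×2.22) = 23.166 K
T_out = 12.4 − 23.166 = -10.766 °C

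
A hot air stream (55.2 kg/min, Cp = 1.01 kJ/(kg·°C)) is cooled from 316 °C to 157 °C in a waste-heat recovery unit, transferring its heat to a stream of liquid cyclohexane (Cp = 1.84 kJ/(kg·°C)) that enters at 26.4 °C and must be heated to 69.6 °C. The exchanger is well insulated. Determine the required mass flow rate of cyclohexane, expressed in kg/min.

Heat released by hot stream: Q = 55.2 × 1.01 × (316 − 157) = 8864.6 kJ/min
Energy balance on cold side (adiabatic exchanger): Q = ṁ_c·Cp_c·(T_c,out − T_c,in)
ṁ_c = 8864.6 / [1.84 × (69.6 − 26.4)] = 111.52 kg/min

ṁ_c = 112 kg/min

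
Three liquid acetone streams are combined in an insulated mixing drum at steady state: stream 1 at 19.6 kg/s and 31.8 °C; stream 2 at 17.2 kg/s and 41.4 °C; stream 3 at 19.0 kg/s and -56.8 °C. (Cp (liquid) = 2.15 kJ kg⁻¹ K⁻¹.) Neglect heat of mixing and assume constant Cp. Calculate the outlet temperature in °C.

T_out = 4.59 °C

No heat crosses the boundary, so H_out = H_in.
T_out = Σ ṁᵢCp,ᵢTᵢ / Σ ṁᵢCp,ᵢ
      = 550.74 / 119.97 = 4.5907 °C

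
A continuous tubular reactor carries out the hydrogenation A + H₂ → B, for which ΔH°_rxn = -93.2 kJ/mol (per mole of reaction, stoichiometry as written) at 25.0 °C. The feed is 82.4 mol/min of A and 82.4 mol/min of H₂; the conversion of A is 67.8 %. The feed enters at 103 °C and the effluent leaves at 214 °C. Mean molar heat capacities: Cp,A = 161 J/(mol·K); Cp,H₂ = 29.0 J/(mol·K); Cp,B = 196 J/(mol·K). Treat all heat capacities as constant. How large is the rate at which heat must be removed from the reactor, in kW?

Extent of reaction ξ = 0.678 × 82.4 = 55.867 mol/min
Reaction term: ξ·ΔH°_rxn = 55.867 × -93.2 = -5206.8 kJ/min
Sensible, feed 103→25 °C: -1221.2 kJ/min
Outlet flows (mol/min): A 26.533, H₂ 26.533, B 55.867
Sensible, products 25→214 °C: 3022.3 kJ/min
Q = ΔH = -3405.7 kJ/min = -56.761 kW
Heat removed = 56.761 kW

Q_out = 56.8 kW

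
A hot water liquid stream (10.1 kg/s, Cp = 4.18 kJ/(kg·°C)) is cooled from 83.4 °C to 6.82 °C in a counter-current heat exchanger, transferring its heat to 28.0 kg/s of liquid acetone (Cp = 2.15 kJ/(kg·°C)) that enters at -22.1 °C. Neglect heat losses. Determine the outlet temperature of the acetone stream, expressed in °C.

T_c,out = 31.6 °C

Heat released by hot stream: Q = 10.1 × 4.18 × (83.4 − 6.82) = 3233.1 kJ/s
Energy balance on cold side (adiabatic exchanger): Q = ṁ_c·Cp_c·(T_c,out − T_c,in)
T_c,out = -22.1 + 3233.1/(28.0 × 2.15) = 31.605 °C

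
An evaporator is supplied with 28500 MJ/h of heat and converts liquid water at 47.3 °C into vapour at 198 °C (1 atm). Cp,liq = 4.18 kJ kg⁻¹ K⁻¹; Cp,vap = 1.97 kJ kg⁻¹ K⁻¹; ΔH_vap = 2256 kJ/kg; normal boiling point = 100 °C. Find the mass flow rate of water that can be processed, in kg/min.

Δh = 4.18×(100−47.3) + 2256 + 1.97×(198−100) = 2669.3 kJ/kg
Q = 28500 MJ/h = 7916.7 kJ/s = 475000 kJ/min
ṁ = Q/Δh = 475000 / 2669.3 = 177.95 kg/min

ṁ = 178 kg/min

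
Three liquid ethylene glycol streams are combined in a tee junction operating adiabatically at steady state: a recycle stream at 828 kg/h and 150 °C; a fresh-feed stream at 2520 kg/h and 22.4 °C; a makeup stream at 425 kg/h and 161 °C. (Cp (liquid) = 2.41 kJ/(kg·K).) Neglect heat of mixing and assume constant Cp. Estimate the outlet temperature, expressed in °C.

T_out = 66.0 °C

Energy balance with Q = 0: Σ ṁᵢCp,ᵢ(T_out − Tᵢ) = 0
T_out = Σ ṁᵢCp,ᵢTᵢ / Σ ṁᵢCp,ᵢ
      = 600270 / 9092.9 = 66.015 °C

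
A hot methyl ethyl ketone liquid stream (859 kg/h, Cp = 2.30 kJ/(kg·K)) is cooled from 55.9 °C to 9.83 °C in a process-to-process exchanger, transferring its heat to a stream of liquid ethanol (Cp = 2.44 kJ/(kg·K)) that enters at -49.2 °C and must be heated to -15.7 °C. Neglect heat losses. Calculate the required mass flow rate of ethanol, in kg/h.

ṁ_c = 1110 kg/h

Heat released by hot stream: Q = 859 × 2.30 × (55.9 − 9.83) = 91020 kJ/h
Energy balance on cold side (adiabatic exchanger): Q = ṁ_c·Cp_c·(T_c,out − T_c,in)
ṁ_c = 91020 / [2.44 × (-15.7 − -49.2)] = 1113.5 kg/h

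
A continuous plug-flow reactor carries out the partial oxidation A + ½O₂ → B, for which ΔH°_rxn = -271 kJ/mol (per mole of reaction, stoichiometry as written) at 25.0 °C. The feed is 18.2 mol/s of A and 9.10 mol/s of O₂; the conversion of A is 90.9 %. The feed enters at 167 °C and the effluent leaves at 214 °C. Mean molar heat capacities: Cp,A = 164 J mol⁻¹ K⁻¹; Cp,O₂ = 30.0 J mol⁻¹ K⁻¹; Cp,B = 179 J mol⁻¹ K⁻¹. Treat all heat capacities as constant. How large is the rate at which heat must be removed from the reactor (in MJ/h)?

Q_out = 15600 MJ/h

Extent of reaction ξ = 0.909 × 18.2 = 16.544 mol/s
Reaction term: ξ·ΔH°_rxn = 16.544 × -271 = -4483.4 kJ/s
Sensible, feed 167→25 °C: -462.61 kJ/s
Outlet flows (mol/s): A 1.6562, O₂ 0.8281, B 16.544
Sensible, products 25→214 °C: 615.72 kJ/s
Q = ΔH = -4330.3 kJ/s = -4330.3 kW
Heat removed = 15589 MJ/h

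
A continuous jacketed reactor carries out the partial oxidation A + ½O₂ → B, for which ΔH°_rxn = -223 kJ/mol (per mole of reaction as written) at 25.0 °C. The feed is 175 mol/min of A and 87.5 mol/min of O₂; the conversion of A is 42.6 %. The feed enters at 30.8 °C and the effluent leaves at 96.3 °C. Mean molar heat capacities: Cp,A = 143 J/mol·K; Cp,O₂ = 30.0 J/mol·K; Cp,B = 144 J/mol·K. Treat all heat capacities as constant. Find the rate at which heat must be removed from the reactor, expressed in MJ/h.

Q_out = 893 MJ/h

Extent of reaction ξ = 0.426 × 175 = 74.55 mol/min
Reaction term: ξ·ΔH°_rxn = 74.55 × -223 = -16625 kJ/min
Sensible, feed 30.8→25 °C: -160.37 kJ/min
Outlet flows (mol/min): A 100.45, O₂ 50.225, B 74.55
Sensible, products 25→96.3 °C: 1897 kJ/min
Q = ΔH = -14888 kJ/min = -248.13 kW
Heat removed = 893.28 MJ/h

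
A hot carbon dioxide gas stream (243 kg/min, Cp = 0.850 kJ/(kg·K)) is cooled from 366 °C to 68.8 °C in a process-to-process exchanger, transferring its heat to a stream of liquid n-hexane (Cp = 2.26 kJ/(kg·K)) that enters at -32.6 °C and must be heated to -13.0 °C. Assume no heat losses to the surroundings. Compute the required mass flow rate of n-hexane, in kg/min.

Heat released by hot stream: Q = 243 × 0.850 × (366 − 68.8) = 61387 kJ/min
Energy balance on cold side (adiabatic exchanger): Q = ṁ_c·Cp_c·(T_c,out − T_c,in)
ṁ_c = 61387 / [2.26 × (-13.0 − -32.6)] = 1385.8 kg/min

ṁ_c = 1390 kg/min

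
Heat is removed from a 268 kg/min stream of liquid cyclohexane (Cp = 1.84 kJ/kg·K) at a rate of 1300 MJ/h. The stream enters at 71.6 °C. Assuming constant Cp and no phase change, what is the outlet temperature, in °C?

Q = 1300 MJ/h = 21667 kJ/min
ΔT = Q/(ṁ·Cp) = 21667/(268×1.84) = 43.938 K
T_out = 71.6 − 43.938 = 27.662 °C

T_out = 27.7 °C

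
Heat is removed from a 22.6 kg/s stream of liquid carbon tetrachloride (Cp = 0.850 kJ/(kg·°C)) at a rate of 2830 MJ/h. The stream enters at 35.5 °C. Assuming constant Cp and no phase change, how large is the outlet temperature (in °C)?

T_out = -5.42 °C

Q = 2830 MJ/h = 786.11 kJ/s
ΔT = Q/(ṁ·Cp) = 786.11/(22.6×0.850) = 40.922 K
T_out = 35.5 − 40.922 = -5.422 °C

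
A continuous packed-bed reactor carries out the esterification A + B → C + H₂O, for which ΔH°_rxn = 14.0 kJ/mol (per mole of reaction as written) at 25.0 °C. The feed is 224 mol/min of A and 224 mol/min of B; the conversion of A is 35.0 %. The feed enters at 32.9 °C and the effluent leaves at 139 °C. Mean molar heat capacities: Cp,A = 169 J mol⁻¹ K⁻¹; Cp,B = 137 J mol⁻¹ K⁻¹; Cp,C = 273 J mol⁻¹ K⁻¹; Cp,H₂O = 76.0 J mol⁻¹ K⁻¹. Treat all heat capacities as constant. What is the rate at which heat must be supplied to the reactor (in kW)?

Extent of reaction ξ = 0.350 × 224 = 78.4 mol/min
Reaction term: ξ·ΔH°_rxn = 78.4 × 14.0 = 1097.6 kJ/min
Sensible, feed 32.9→25 °C: -541.5 kJ/min
Outlet flows (mol/min): A 145.6, B 145.6, C 78.4, H₂O 78.4
Sensible, products 25→139 °C: 8198.3 kJ/min
Q = ΔH = 8754.4 kJ/min = 145.91 kW
Heat supplied = 145.91 kW

Q_in = 146 kW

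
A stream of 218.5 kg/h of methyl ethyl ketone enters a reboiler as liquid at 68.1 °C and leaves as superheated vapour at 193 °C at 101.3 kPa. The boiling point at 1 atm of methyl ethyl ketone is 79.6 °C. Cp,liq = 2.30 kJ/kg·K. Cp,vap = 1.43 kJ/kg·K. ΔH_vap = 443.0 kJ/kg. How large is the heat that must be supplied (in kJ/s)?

liquid 68.1→79.6 °C: 26.45 kJ/kg
vaporisation at 79.6 °C: 443 kJ/kg
vapour 79.6→193 °C: 162.16 kJ/kg
Δh = 26.45 + 443 + 162.16 = 631.61 kJ/kg
Q = ṁ·Δh = 218.5 kg/h × 631.61 kJ/kg = 138010 kJ/h
|Q| = 38.335 kW

Q = 38.3 kJ/s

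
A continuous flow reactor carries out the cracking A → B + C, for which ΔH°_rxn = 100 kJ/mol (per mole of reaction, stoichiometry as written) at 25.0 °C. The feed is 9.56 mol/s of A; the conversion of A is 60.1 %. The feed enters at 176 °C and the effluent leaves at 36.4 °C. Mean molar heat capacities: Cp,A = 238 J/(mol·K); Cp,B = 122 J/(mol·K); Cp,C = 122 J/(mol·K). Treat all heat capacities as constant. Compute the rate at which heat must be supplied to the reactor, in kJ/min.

Extent of reaction ξ = 0.601 × 9.56 = 5.7456 mol/s
Reaction term: ξ·ΔH°_rxn = 5.7456 × 100 = 574.56 kJ/s
Sensible, feed 176→25 °C: -343.57 kJ/s
Outlet flows (mol/s): A 3.8144, B 5.7456, C 5.7456
Sensible, products 25→36.4 °C: 26.331 kJ/s
Q = ΔH = 257.32 kJ/s = 257.32 kW
Heat supplied = 15439 kJ/min

Q_in = 15400 kJ/min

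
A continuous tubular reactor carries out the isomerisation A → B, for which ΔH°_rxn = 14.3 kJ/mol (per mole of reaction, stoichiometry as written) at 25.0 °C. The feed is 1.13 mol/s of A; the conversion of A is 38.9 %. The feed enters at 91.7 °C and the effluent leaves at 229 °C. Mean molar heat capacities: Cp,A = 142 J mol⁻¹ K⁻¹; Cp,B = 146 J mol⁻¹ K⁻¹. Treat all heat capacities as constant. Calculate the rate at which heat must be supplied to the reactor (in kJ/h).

Q_in = 103000 kJ/h

Extent of reaction ξ = 0.389 × 1.13 = 0.43957 mol/s
Reaction term: ξ·ΔH°_rxn = 0.43957 × 14.3 = 6.2859 kJ/s
Sensible, feed 91.7→25 °C: -10.703 kJ/s
Outlet flows (mol/s): A 0.69043, B 0.43957
Sensible, products 25→229 °C: 33.093 kJ/s
Q = ΔH = 28.676 kJ/s = 28.676 kW
Heat supplied = 103230 kJ/h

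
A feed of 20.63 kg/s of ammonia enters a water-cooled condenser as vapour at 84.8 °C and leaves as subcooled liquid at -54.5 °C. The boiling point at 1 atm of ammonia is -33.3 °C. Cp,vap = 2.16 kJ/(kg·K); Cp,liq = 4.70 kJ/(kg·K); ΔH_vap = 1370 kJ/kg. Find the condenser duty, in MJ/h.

vapour 84.8→-33.3 °C: -255.1 kJ/kg
condensation at -33.3 °C: -1370 kJ/kg
liquid -33.3→-54.5 °C: -99.64 kJ/kg
Δh = -255.1 + -1370 + -99.64 = -1724.7 kJ/kg
Q = ṁ·Δh = 20.63 kg/s × -1724.7 kJ/kg = -35581 kJ/s
|Q| = 35581 kW = 128090 MJ/h

Q_c = 128000 MJ/h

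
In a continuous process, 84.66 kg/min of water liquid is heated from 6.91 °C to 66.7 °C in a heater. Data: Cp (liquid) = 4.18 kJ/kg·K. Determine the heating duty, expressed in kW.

Q = 353 kW

Q = ṁ·Cp·ΔT = 84.66 × 4.18 × (66.7 − 6.91) = 21158 kJ/min
Converting: 21158 / 60 s = 352.64 kW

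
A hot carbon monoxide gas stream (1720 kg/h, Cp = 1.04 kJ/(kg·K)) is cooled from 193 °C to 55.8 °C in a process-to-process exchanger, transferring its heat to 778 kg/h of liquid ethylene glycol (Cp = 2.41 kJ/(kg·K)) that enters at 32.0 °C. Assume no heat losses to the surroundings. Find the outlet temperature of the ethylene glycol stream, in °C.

T_c,out = 163 °C

Heat released by hot stream: Q = 1720 × 1.04 × (193 − 55.8) = 245420 kJ/h
Energy balance on cold side (adiabatic exchanger): Q = ṁ_c·Cp_c·(T_c,out − T_c,in)
T_c,out = 32.0 + 245420/(778 × 2.41) = 162.89 °C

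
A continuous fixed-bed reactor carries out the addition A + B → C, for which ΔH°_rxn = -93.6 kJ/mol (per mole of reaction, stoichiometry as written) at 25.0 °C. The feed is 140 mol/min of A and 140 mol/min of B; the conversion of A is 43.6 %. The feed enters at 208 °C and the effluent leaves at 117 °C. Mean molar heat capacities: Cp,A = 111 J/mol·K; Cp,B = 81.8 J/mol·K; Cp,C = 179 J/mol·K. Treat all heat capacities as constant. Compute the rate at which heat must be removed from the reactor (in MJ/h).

Extent of reaction ξ = 0.436 × 140 = 61.04 mol/min
Reaction term: ξ·ΔH°_rxn = 61.04 × -93.6 = -5713.3 kJ/min
Sensible, feed 208→25 °C: -4939.5 kJ/min
Outlet flows (mol/min): A 78.96, B 78.96, C 61.04
Sensible, products 25→117 °C: 2405.8 kJ/min
Q = ΔH = -8247.1 kJ/min = -137.45 kW
Heat removed = 494.83 MJ/h

Q_out = 495 MJ/h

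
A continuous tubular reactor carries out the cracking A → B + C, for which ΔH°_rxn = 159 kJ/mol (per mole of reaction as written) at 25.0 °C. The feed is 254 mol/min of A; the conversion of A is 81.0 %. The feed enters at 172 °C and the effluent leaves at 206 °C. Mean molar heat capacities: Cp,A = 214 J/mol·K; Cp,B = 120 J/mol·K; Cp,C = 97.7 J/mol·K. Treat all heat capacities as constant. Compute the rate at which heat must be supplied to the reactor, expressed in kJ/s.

Q_in = 578 kJ/s

Extent of reaction ξ = 0.810 × 254 = 205.74 mol/min
Reaction term: ξ·ΔH°_rxn = 205.74 × 159 = 32713 kJ/min
Sensible, feed 172→25 °C: -7990.3 kJ/min
Outlet flows (mol/min): A 48.26, B 205.74, C 205.74
Sensible, products 25→206 °C: 9976.2 kJ/min
Q = ΔH = 34699 kJ/min = 578.31 kW
Heat supplied = 578.31 kJ/s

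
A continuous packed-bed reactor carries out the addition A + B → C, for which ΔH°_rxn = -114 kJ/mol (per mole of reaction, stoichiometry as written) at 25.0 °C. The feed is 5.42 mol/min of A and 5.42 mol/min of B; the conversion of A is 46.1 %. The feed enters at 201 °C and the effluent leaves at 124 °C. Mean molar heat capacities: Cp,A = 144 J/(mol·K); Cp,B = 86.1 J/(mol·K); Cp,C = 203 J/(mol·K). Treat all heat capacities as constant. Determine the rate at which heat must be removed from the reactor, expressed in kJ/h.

Extent of reaction ξ = 0.461 × 5.42 = 2.4986 mol/min
Reaction term: ξ·ΔH°_rxn = 2.4986 × -114 = -284.84 kJ/min
Sensible, feed 201→25 °C: -219.5 kJ/min
Outlet flows (mol/min): A 2.9214, B 2.9214, C 2.4986
Sensible, products 25→124 °C: 116.76 kJ/min
Q = ΔH = -387.58 kJ/min = -6.4596 kW
Heat removed = 23255 kJ/h

Q_out = 23300 kJ/h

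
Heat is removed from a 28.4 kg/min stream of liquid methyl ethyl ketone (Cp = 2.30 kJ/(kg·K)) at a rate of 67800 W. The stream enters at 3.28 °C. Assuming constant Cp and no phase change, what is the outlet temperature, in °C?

T_out = -59.0 °C

Q = 67800 W = 4068 kJ/min
ΔT = Q/(ṁ·Cp) = 4068/(28.4×2.30) = 62.278 K
T_out = 3.28 − 62.278 = -58.998 °C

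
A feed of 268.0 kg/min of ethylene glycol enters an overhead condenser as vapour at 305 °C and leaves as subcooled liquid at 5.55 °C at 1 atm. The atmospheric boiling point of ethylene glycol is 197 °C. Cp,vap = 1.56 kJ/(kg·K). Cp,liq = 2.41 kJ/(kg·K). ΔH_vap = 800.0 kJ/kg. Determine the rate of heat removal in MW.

Q_c = 6.39 MW

vapour 305→197 °C: -168.48 kJ/kg
condensation at 197 °C: -800 kJ/kg
liquid 197→5.55 °C: -461.39 kJ/kg
Δh = -168.48 + -800 + -461.39 = -1429.9 kJ/kg
Q = ṁ·Δh = 268.0 kg/min × -1429.9 kJ/kg = -383210 kJ/min
|Q| = 6386.8 kW = 6.3868 MW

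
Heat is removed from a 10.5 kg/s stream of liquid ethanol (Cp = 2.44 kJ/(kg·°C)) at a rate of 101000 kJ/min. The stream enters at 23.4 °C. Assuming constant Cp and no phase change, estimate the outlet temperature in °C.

Q = 101000 kJ/min = 1683.3 kJ/s
ΔT = Q/(ṁ·Cp) = 1683.3/(10.5×2.44) = 65.704 K
T_out = 23.4 − 65.704 = -42.304 °C

T_out = -42.3 °C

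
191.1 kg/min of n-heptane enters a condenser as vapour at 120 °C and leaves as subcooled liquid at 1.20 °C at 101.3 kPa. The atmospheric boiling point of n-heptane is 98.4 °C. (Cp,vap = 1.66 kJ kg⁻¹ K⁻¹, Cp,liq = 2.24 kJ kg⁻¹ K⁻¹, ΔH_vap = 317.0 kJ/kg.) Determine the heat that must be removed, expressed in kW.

Q_c = 1820 kW

vapour 120→98.4 °C: -35.856 kJ/kg
condensation at 98.4 °C: -317 kJ/kg
liquid 98.4→1.20 °C: -217.73 kJ/kg
Δh = -35.856 + -317 + -217.73 = -570.58 kJ/kg
Q = ṁ·Δh = 191.1 kg/min × -570.58 kJ/kg = -109040 kJ/min
|Q| = 1817.3 kW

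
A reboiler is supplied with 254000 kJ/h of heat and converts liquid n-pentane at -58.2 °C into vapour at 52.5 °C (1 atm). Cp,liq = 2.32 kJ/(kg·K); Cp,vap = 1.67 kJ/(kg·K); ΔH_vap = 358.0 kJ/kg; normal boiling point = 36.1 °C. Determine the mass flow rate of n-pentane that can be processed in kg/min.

ṁ = 7.01 kg/min

Δh = 2.32×(36.1−-58.2) + 358.0 + 1.67×(52.5−36.1) = 604.16 kJ/kg
Q = 254000 kJ/h = 70.556 kJ/s = 4233.3 kJ/min
ṁ = Q/Δh = 4233.3 / 604.16 = 7.0069 kg/min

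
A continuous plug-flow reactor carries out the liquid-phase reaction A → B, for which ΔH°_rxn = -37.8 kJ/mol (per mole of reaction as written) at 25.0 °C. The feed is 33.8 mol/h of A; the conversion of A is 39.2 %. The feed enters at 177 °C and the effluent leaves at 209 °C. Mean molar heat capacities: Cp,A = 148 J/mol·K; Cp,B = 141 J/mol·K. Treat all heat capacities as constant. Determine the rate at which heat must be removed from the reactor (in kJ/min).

Extent of reaction ξ = 0.392 × 33.8 = 13.25 mol/h
Reaction term: ξ·ΔH°_rxn = 13.25 × -37.8 = -500.83 kJ/h
Sensible, feed 177→25 °C: -760.36 kJ/h
Outlet flows (mol/h): A 20.55, B 13.25
Sensible, products 25→209 °C: 903.38 kJ/h
Q = ΔH = -357.82 kJ/h = -0.099395 kW
Heat removed = 5.9637 kJ/min

Q_out = 5.96 kJ/min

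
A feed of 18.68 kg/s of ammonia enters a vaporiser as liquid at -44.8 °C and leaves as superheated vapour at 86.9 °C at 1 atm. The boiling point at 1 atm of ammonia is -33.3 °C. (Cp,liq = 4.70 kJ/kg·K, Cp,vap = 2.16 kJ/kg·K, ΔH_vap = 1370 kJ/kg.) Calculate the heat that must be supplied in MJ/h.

liquid -44.8→-33.3 °C: 54.05 kJ/kg
vaporisation at -33.3 °C: 1370 kJ/kg
vapour -33.3→86.9 °C: 259.63 kJ/kg
Δh = 54.05 + 1370 + 259.63 = 1683.7 kJ/kg
Q = ṁ·Δh = 18.68 kg/s × 1683.7 kJ/kg = 31451 kJ/s
|Q| = 31451 kW = 113220 MJ/h

Q = 113000 MJ/h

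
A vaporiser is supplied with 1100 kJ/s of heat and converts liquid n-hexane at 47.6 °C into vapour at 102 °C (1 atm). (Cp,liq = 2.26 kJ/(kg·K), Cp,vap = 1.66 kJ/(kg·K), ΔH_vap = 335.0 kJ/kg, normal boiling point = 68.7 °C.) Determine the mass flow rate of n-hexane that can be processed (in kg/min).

ṁ = 151 kg/min

Δh = 2.26×(68.7−47.6) + 335.0 + 1.66×(102−68.7) = 437.96 kJ/kg
Q = 1100 kJ/s = 1100 kJ/s = 66000 kJ/min
ṁ = Q/Δh = 66000 / 437.96 = 150.7 kg/min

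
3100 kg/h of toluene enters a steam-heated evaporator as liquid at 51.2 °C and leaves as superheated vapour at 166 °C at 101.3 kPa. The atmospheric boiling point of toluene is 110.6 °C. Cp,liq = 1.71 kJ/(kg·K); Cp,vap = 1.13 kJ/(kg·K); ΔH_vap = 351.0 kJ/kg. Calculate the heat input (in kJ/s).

liquid 51.2→110.6 °C: 101.57 kJ/kg
vaporisation at 110.6 °C: 351 kJ/kg
vapour 110.6→166 °C: 62.602 kJ/kg
Δh = 101.57 + 351 + 62.602 = 515.18 kJ/kg
Q = ṁ·Δh = 3100 kg/h × 515.18 kJ/kg = 1.597e+06 kJ/h
|Q| = 443.62 kW

Q = 444 kJ/s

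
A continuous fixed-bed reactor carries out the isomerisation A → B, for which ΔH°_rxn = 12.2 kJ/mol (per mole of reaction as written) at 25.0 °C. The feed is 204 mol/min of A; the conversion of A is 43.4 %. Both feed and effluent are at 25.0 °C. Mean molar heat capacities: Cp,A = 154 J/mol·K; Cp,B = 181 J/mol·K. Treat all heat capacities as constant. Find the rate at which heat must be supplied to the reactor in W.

Extent of reaction ξ = 0.434 × 204 = 88.536 mol/min
Reaction term: ξ·ΔH°_rxn = 88.536 × 12.2 = 1080.1 kJ/min
Q = ΔH = 1080.1 kJ/min = 18.002 kW
Heat supplied = 18002 W

Q_in = 18000 W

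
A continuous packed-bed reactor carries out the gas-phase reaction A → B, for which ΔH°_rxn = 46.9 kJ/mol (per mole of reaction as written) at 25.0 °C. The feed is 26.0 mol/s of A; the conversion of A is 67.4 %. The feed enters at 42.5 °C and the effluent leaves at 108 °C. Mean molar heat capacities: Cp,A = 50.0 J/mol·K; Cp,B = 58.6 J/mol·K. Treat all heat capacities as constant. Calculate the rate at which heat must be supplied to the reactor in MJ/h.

Q_in = 3310 MJ/h

Extent of reaction ξ = 0.674 × 26.0 = 17.524 mol/s
Reaction term: ξ·ΔH°_rxn = 17.524 × 46.9 = 821.88 kJ/s
Sensible, feed 42.5→25 °C: -22.75 kJ/s
Outlet flows (mol/s): A 8.476, B 17.524
Sensible, products 25→108 °C: 120.41 kJ/s
Q = ΔH = 919.53 kJ/s = 919.53 kW
Heat supplied = 3310.3 MJ/h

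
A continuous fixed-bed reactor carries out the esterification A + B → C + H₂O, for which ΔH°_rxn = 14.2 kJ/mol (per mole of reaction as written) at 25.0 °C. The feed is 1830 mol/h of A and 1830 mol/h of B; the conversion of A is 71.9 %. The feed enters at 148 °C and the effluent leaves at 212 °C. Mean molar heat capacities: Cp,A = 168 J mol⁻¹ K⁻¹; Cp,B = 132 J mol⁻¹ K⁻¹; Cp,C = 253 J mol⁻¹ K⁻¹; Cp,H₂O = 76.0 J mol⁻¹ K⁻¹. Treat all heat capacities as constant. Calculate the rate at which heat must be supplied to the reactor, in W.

Extent of reaction ξ = 0.719 × 1830 = 1315.8 mol/h
Reaction term: ξ·ΔH°_rxn = 1315.8 × 14.2 = 18684 kJ/h
Sensible, feed 148→25 °C: -67527 kJ/h
Outlet flows (mol/h): A 514.23, B 514.23, C 1315.8, H₂O 1315.8
Sensible, products 25→212 °C: 109800 kJ/h
Q = ΔH = 60955 kJ/h = 16.932 kW
Heat supplied = 16932 W

Q_in = 16900 W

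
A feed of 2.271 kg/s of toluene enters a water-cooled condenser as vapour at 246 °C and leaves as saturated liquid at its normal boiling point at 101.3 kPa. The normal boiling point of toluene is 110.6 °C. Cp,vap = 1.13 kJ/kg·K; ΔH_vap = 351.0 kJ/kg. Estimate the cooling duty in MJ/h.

Q_c = 4120 MJ/h

vapour 246→110.6 °C: -153 kJ/kg
condensation at 110.6 °C: -351 kJ/kg
Δh = -153 + -351 = -504 kJ/kg
Q = ṁ·Δh = 2.271 kg/s × -504 kJ/kg = -1144.6 kJ/s
|Q| = 1144.6 kW = 4120.5 MJ/h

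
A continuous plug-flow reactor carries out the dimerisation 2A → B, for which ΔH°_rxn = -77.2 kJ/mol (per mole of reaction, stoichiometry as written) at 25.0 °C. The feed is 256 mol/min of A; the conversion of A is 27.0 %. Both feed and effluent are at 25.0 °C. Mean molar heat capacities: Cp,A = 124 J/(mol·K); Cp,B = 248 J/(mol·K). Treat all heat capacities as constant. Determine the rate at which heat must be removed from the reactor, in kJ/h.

Q_out = 160000 kJ/h

Extent of reaction ξ = 0.270 × 256 / 2 = 34.56 mol/min
Reaction term: ξ·ΔH°_rxn = 34.56 × -77.2 = -2668 kJ/min
Q = ΔH = -2668 kJ/min = -44.467 kW
Heat removed = 160080 kJ/h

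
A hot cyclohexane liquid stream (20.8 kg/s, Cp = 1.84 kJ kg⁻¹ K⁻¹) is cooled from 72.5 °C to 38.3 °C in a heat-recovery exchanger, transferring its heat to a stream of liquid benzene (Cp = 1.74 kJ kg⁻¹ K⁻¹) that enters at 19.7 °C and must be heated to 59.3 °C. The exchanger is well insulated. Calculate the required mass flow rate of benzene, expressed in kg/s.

ṁ_c = 19.0 kg/s

Heat released by hot stream: Q = 20.8 × 1.84 × (72.5 − 38.3) = 1308.9 kJ/s
Energy balance on cold side (adiabatic exchanger): Q = ṁ_c·Cp_c·(T_c,out − T_c,in)
ṁ_c = 1308.9 / [1.74 × (59.3 − 19.7)] = 18.996 kg/s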